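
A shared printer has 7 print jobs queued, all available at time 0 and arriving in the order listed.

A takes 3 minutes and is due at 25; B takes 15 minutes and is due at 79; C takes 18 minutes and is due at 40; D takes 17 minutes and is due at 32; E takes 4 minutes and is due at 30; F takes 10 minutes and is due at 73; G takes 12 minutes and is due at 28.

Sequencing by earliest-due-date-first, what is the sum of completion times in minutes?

270

EDD (increasing due date): A G E D C F B.
A: 0→3
G: 3→15
E: 15→19
D: 19→36
C: 36→54
F: 54→64
B: 64→79
Sum = 3+15+19+36+54+64+79 = 270.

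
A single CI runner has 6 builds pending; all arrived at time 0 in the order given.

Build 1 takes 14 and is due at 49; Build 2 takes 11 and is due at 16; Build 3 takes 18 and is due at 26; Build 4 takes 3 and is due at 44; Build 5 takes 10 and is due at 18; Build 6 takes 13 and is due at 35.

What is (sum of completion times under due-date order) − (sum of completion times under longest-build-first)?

-39

EDD (increasing due date): Build 2 Build 5 Build 3 Build 6 Build 4 Build 1.
Build 2: 0→11
Build 5: 11→21
Build 3: 21→39
Build 6: 39→52
Build 4: 52→55
Build 1: 55→69
Sum = 11+21+39+52+55+69 = 247.
LPT (decreasing processing time): Build 3 Build 1 Build 6 Build 2 Build 5 Build 4.
Build 3: 0→18
Build 1: 18→32
Build 6: 32→45
Build 2: 45→56
Build 5: 56→66
Build 4: 66→69
Sum = 18+32+45+56+66+69 = 286.
Difference = 247 − 286 = -39.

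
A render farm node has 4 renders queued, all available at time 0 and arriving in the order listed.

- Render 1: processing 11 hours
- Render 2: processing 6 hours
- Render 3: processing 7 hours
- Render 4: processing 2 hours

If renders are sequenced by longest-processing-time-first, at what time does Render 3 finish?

18

LPT (decreasing processing time): Render 1 Render 3 Render 2 Render 4.
Render 1: 0→11
Render 3: 11→18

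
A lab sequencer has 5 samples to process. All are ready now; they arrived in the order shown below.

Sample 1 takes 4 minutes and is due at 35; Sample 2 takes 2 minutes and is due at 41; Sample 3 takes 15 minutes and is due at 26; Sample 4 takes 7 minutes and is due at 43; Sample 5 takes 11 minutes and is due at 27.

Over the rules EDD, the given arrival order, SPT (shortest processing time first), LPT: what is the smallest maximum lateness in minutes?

-1

EDD (increasing due date): Sample 3 Sample 5 Sample 1 Sample 2 Sample 4.
Sample 3: 0→15, due 26, lateness -11
Sample 5: 15→26, due 27, lateness -1
Sample 1: 26→30, due 35, lateness -5
Sample 2: 30→32, due 41, lateness -9
Sample 4: 32→39, due 43, lateness -4
Maximum = -1.
FIFO (arrival order): Sample 1 Sample 2 Sample 3 Sample 4 Sample 5.
Sample 1: 0→4, due 35, lateness -31
Sample 2: 4→6, due 41, lateness -35
Sample 3: 6→21, due 26, lateness -5
Sample 4: 21→28, due 43, lateness -15
Sample 5: 28→39, due 27, lateness 12
Maximum = 12.
SPT (increasing processing time): Sample 2 Sample 1 Sample 4 Sample 5 Sample 3.
Sample 2: 0→2, due 41, lateness -39
Sample 1: 2→6, due 35, lateness -29
Sample 4: 6→13, due 43, lateness -30
Sample 5: 13→24, due 27, lateness -3
Sample 3: 24→39, due 26, lateness 13
Maximum = 13.
LPT (decreasing processing time): Sample 3 Sample 5 Sample 4 Sample 1 Sample 2.
Sample 3: 0→15, due 26, lateness -11
Sample 5: 15→26, due 27, lateness -1
Sample 4: 26→33, due 43, lateness -10
Sample 1: 33→37, due 35, lateness 2
Sample 2: 37→39, due 41, lateness -2
Maximum = 2.
EDD -1, FIFO 12, SPT 13, LPT 2 → minimum -1.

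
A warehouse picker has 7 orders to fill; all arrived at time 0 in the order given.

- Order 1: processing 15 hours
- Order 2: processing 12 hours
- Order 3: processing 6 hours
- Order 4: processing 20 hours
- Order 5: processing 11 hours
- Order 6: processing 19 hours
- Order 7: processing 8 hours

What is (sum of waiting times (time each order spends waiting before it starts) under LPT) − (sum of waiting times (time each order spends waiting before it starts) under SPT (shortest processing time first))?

LPT (decreasing processing time): Order 4 Order 6 Order 1 Order 2 Order 5 Order 7 Order 3.
Order 4: waits 0, runs 0→20
Order 6: waits 20, runs 20→39
Order 1: waits 39, runs 39→54
Order 2: waits 54, runs 54→66
Order 5: waits 66, runs 66→77
Order 7: waits 77, runs 77→85
Order 3: waits 85, runs 85→91
Sum = 0+20+39+54+66+77+85 = 341.
SPT (increasing processing time): Order 3 Order 7 Order 5 Order 2 Order 1 Order 6 Order 4.
Order 3: waits 0, runs 0→6
Order 7: waits 6, runs 6→14
Order 5: waits 14, runs 14→25
Order 2: waits 25, runs 25→37
Order 1: waits 37, runs 37→52
Order 6: waits 52, runs 52→71
Order 4: waits 71, runs 71→91
Sum = 0+6+14+25+37+52+71 = 205.
Difference = 341 − 205 = 136.

136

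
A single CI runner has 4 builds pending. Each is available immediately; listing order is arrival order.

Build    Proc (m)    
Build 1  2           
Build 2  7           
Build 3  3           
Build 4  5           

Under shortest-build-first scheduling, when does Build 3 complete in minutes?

SPT (increasing processing time): Build 1 Build 3 Build 4 Build 2.
Build 1: 0→2
Build 3: 2→5

5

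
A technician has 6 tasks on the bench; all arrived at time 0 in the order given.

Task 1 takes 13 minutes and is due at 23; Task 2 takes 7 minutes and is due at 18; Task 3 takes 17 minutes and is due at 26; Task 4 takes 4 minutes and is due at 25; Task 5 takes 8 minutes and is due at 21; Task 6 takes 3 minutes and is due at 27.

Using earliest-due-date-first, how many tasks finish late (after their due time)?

EDD (increasing due date): Task 2 Task 5 Task 1 Task 4 Task 3 Task 6.
Task 2: 0→7, due 18, tardiness 0
Task 5: 7→15, due 21, tardiness 0
Task 1: 15→28, due 23, tardiness 5
Task 4: 28→32, due 25, tardiness 7
Task 3: 32→49, due 26, tardiness 23
Task 6: 49→52, due 27, tardiness 25
Late tasks: 4.

4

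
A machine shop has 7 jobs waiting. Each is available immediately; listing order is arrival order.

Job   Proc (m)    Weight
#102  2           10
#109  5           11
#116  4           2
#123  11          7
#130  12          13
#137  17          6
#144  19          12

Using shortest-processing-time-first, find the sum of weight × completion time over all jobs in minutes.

SPT (increasing processing time): #102 #116 #109 #123 #130 #137 #144.
#102: finishes 2, weight 10, w·C = 20
#116: finishes 6, weight 2, w·C = 12
#109: finishes 11, weight 11, w·C = 121
#123: finishes 22, weight 7, w·C = 154
#130: finishes 34, weight 13, w·C = 442
#137: finishes 51, weight 6, w·C = 306
#144: finishes 70, weight 12, w·C = 840
Sum = 20+12+121+154+442+306+840 = 1895.

1895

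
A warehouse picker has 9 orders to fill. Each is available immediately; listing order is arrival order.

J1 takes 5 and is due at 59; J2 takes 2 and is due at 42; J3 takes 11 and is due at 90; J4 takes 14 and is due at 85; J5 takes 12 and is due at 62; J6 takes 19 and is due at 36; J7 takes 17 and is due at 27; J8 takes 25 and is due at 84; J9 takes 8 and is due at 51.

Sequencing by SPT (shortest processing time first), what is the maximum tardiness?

SPT (increasing processing time): J2 J1 J9 J3 J5 J4 J7 J6 J8.
J2: 0→2, due 42, tardiness 0
J1: 2→7, due 59, tardiness 0
J9: 7→15, due 51, tardiness 0
J3: 15→26, due 90, tardiness 0
J5: 26→38, due 62, tardiness 0
J4: 38→52, due 85, tardiness 0
J7: 52→69, due 27, tardiness 42
J6: 69→88, due 36, tardiness 52
J8: 88→113, due 84, tardiness 29
Maximum = 52.

52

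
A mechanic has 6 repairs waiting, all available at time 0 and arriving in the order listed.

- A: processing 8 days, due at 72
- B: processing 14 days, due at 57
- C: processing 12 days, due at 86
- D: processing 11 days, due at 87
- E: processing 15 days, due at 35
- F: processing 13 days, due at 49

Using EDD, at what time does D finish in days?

EDD (increasing due date): E F B A C D.
E: 0→15
F: 15→28
B: 28→42
A: 42→50
C: 50→62
D: 62→73

73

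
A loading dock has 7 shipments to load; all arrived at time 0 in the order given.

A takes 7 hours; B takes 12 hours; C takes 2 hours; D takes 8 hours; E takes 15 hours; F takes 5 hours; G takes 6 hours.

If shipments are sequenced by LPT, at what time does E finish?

15

LPT (decreasing processing time): E B D A G F C.
E: 0→15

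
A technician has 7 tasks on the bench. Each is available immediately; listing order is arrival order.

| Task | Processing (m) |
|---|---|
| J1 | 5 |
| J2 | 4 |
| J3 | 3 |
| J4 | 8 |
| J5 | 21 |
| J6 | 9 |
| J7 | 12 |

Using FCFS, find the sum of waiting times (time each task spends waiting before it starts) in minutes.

FIFO (arrival order): J1 J2 J3 J4 J5 J6 J7.
J1: waits 0, runs 0→5
J2: waits 5, runs 5→9
J3: waits 9, runs 9→12
J4: waits 12, runs 12→20
J5: waits 20, runs 20→41
J6: waits 41, runs 41→50
J7: waits 50, runs 50→62
Sum = 0+5+9+12+20+41+50 = 137.

137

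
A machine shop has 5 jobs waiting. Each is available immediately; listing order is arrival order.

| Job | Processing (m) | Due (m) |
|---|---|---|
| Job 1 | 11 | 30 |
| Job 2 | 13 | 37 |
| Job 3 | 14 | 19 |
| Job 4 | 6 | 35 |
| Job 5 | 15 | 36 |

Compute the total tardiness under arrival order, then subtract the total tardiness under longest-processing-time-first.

FIFO (arrival order): Job 1 Job 2 Job 3 Job 4 Job 5.
Job 1: 0→11, due 30, tardiness 0
Job 2: 11→24, due 37, tardiness 0
Job 3: 24→38, due 19, tardiness 19
Job 4: 38→44, due 35, tardiness 9
Job 5: 44→59, due 36, tardiness 23
Sum = 0+0+19+9+23 = 51.
LPT (decreasing processing time): Job 5 Job 3 Job 2 Job 1 Job 4.
Job 5: 0→15, due 36, tardiness 0
Job 3: 15→29, due 19, tardiness 10
Job 2: 29→42, due 37, tardiness 5
Job 1: 42→53, due 30, tardiness 23
Job 4: 53→59, due 35, tardiness 24
Sum = 0+10+5+23+24 = 62.
Difference = 51 − 62 = -11.

-11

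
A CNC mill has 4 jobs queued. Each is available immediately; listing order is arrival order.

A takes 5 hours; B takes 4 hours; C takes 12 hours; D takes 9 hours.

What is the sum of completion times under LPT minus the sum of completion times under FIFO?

24

LPT (decreasing processing time): C D A B.
C: 0→12
D: 12→21
A: 21→26
B: 26→30
Sum = 12+21+26+30 = 89.
FIFO (arrival order): A B C D.
A: 0→5
B: 5→9
C: 9→21
D: 21→30
Sum = 5+9+21+30 = 65.
Difference = 89 − 65 = 24.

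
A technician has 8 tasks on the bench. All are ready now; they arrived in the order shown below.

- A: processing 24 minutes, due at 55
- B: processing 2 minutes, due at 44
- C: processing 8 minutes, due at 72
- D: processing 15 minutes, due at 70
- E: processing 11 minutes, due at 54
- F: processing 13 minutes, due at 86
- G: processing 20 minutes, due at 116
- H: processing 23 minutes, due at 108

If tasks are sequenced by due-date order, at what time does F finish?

73

EDD (increasing due date): B E A D C F H G.
B: 0→2
E: 2→13
A: 13→37
D: 37→52
C: 52→60
F: 60→73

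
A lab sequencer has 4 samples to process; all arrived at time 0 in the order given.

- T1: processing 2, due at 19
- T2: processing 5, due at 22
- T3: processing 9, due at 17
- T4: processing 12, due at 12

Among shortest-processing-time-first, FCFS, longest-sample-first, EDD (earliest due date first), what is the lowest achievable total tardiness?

14

SPT (increasing processing time): T1 T2 T3 T4.
T1: 0→2, due 19, tardiness 0
T2: 2→7, due 22, tardiness 0
T3: 7→16, due 17, tardiness 0
T4: 16→28, due 12, tardiness 16
Sum = 0+0+0+16 = 16.
FIFO (arrival order): T1 T2 T3 T4.
T1: 0→2, due 19, tardiness 0
T2: 2→7, due 22, tardiness 0
T3: 7→16, due 17, tardiness 0
T4: 16→28, due 12, tardiness 16
Sum = 0+0+0+16 = 16.
LPT (decreasing processing time): T4 T3 T2 T1.
T4: 0→12, due 12, tardiness 0
T3: 12→21, due 17, tardiness 4
T2: 21→26, due 22, tardiness 4
T1: 26→28, due 19, tardiness 9
Sum = 0+4+4+9 = 17.
EDD (increasing due date): T4 T3 T1 T2.
T4: 0→12, due 12, tardiness 0
T3: 12→21, due 17, tardiness 4
T1: 21→23, due 19, tardiness 4
T2: 23→28, due 22, tardiness 6
Sum = 0+4+4+6 = 14.
SPT 16, FIFO 16, LPT 17, EDD 14 → minimum 14.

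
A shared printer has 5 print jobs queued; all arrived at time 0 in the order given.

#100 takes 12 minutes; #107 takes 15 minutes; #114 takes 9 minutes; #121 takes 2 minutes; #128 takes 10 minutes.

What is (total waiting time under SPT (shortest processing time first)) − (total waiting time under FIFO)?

SPT (increasing processing time): #121 #114 #128 #100 #107.
#121: waits 0, runs 0→2
#114: waits 2, runs 2→11
#128: waits 11, runs 11→21
#100: waits 21, runs 21→33
#107: waits 33, runs 33→48
Sum = 0+2+11+21+33 = 67.
FIFO (arrival order): #100 #107 #114 #121 #128.
#100: waits 0, runs 0→12
#107: waits 12, runs 12→27
#114: waits 27, runs 27→36
#121: waits 36, runs 36→38
#128: waits 38, runs 38→48
Sum = 0+12+27+36+38 = 113.
Difference = 67 − 113 = -46.

-46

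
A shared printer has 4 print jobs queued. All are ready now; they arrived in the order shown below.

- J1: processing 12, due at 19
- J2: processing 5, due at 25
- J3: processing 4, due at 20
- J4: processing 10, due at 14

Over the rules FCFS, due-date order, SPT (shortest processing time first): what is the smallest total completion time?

63

FIFO (arrival order): J1 J2 J3 J4.
J1: 0→12
J2: 12→17
J3: 17→21
J4: 21→31
Sum = 12+17+21+31 = 81.
EDD (increasing due date): J4 J1 J3 J2.
J4: 0→10
J1: 10→22
J3: 22→26
J2: 26→31
Sum = 10+22+26+31 = 89.
SPT (increasing processing time): J3 J2 J4 J1.
J3: 0→4
J2: 4→9
J4: 9→19
J1: 19→31
Sum = 4+9+19+31 = 63.
FIFO 81, EDD 89, SPT 63 → minimum 63.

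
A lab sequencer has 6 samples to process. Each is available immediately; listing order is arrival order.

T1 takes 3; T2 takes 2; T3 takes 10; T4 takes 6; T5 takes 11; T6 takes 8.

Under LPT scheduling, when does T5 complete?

11

LPT (decreasing processing time): T5 T3 T6 T4 T1 T2.
T5: 0→11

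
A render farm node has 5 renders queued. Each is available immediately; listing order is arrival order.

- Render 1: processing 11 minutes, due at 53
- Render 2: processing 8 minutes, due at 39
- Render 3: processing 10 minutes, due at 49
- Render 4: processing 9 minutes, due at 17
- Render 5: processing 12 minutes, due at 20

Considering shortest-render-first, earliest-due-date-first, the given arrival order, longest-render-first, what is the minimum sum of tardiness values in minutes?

1

SPT (increasing processing time): Render 2 Render 4 Render 3 Render 1 Render 5.
Render 2: 0→8, due 39, tardiness 0
Render 4: 8→17, due 17, tardiness 0
Render 3: 17→27, due 49, tardiness 0
Render 1: 27→38, due 53, tardiness 0
Render 5: 38→50, due 20, tardiness 30
Sum = 0+0+0+0+30 = 30.
EDD (increasing due date): Render 4 Render 5 Render 2 Render 3 Render 1.
Render 4: 0→9, due 17, tardiness 0
Render 5: 9→21, due 20, tardiness 1
Render 2: 21→29, due 39, tardiness 0
Render 3: 29→39, due 49, tardiness 0
Render 1: 39→50, due 53, tardiness 0
Sum = 0+1+0+0+0 = 1.
FIFO (arrival order): Render 1 Render 2 Render 3 Render 4 Render 5.
Render 1: 0→11, due 53, tardiness 0
Render 2: 11→19, due 39, tardiness 0
Render 3: 19→29, due 49, tardiness 0
Render 4: 29→38, due 17, tardiness 21
Render 5: 38→50, due 20, tardiness 30
Sum = 0+0+0+21+30 = 51.
LPT (decreasing processing time): Render 5 Render 1 Render 3 Render 4 Render 2.
Render 5: 0→12, due 20, tardiness 0
Render 1: 12→23, due 53, tardiness 0
Render 3: 23→33, due 49, tardiness 0
Render 4: 33→42, due 17, tardiness 25
Render 2: 42→50, due 39, tardiness 11
Sum = 0+0+0+25+11 = 36.
SPT 30, EDD 1, FIFO 51, LPT 36 → minimum 1.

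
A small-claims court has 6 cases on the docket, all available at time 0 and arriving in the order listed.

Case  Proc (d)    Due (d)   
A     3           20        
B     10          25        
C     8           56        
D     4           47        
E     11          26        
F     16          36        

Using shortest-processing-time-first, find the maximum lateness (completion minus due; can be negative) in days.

SPT (increasing processing time): A D C B E F.
A: 0→3, due 20, lateness -17
D: 3→7, due 47, lateness -40
C: 7→15, due 56, lateness -41
B: 15→25, due 25, lateness 0
E: 25→36, due 26, lateness 10
F: 36→52, due 36, lateness 16
Maximum = 16.

16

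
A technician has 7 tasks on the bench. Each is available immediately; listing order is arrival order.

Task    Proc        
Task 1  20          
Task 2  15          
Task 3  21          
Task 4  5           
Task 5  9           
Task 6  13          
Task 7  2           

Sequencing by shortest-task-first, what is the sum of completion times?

SPT (increasing processing time): Task 7 Task 4 Task 5 Task 6 Task 2 Task 1 Task 3.
Task 7: 0→2
Task 4: 2→7
Task 5: 7→16
Task 6: 16→29
Task 2: 29→44
Task 1: 44→64
Task 3: 64→85
Sum = 2+7+16+29+44+64+85 = 247.

247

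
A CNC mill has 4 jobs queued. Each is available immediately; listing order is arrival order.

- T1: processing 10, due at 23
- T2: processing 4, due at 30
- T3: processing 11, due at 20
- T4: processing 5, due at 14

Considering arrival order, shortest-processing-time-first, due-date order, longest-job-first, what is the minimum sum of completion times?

62

FIFO (arrival order): T1 T2 T3 T4.
T1: 0→10
T2: 10→14
T3: 14→25
T4: 25→30
Sum = 10+14+25+30 = 79.
SPT (increasing processing time): T2 T4 T1 T3.
T2: 0→4
T4: 4→9
T1: 9→19
T3: 19→30
Sum = 4+9+19+30 = 62.
EDD (increasing due date): T4 T3 T1 T2.
T4: 0→5
T3: 5→16
T1: 16→26
T2: 26→30
Sum = 5+16+26+30 = 77.
LPT (decreasing processing time): T3 T1 T4 T2.
T3: 0→11
T1: 11→21
T4: 21→26
T2: 26→30
Sum = 11+21+26+30 = 88.
FIFO 79, SPT 62, EDD 77, LPT 88 → minimum 62.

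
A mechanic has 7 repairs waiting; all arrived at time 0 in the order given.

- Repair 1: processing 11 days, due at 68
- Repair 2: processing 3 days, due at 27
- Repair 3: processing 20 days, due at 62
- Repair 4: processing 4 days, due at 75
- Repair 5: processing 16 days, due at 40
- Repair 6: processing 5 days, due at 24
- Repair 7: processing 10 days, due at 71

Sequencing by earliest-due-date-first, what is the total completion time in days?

270

EDD (increasing due date): Repair 6 Repair 2 Repair 5 Repair 3 Repair 1 Repair 7 Repair 4.
Repair 6: 0→5
Repair 2: 5→8
Repair 5: 8→24
Repair 3: 24→44
Repair 1: 44→55
Repair 7: 55→65
Repair 4: 65→69
Sum = 5+8+24+44+55+65+69 = 270.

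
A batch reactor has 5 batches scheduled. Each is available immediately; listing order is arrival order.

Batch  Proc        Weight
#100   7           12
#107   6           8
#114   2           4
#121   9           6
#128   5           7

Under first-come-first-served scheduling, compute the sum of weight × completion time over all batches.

FIFO (arrival order): #100 #107 #114 #121 #128.
#100: finishes 7, weight 12, w·C = 84
#107: finishes 13, weight 8, w·C = 104
#114: finishes 15, weight 4, w·C = 60
#121: finishes 24, weight 6, w·C = 144
#128: finishes 29, weight 7, w·C = 203
Sum = 84+104+60+144+203 = 595.

595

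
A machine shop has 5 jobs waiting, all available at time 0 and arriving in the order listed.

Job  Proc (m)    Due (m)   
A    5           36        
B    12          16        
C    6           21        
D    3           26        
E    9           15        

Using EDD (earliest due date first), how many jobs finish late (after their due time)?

EDD (increasing due date): E B C D A.
E: 0→9, due 15, tardiness 0
B: 9→21, due 16, tardiness 5
C: 21→27, due 21, tardiness 6
D: 27→30, due 26, tardiness 4
A: 30→35, due 36, tardiness 0
Late jobs: 3.

3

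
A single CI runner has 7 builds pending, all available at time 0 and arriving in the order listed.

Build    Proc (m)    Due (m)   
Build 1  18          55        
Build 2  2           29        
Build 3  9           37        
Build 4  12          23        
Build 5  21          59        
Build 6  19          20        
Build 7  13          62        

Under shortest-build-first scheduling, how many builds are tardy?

SPT (increasing processing time): Build 2 Build 3 Build 4 Build 7 Build 1 Build 6 Build 5.
Build 2: 0→2, due 29, tardiness 0
Build 3: 2→11, due 37, tardiness 0
Build 4: 11→23, due 23, tardiness 0
Build 7: 23→36, due 62, tardiness 0
Build 1: 36→54, due 55, tardiness 0
Build 6: 54→73, due 20, tardiness 53
Build 5: 73→94, due 59, tardiness 35
Late builds: 2.

2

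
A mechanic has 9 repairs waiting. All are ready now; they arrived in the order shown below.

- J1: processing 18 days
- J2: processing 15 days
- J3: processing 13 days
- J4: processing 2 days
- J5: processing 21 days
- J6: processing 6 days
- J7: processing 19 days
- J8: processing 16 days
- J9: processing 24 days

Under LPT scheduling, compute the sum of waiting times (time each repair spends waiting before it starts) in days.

684

LPT (decreasing processing time): J9 J5 J7 J1 J8 J2 J3 J6 J4.
J9: waits 0, runs 0→24
J5: waits 24, runs 24→45
J7: waits 45, runs 45→64
J1: waits 64, runs 64→82
J8: waits 82, runs 82→98
J2: waits 98, runs 98→113
J3: waits 113, runs 113→126
J6: waits 126, runs 126→132
J4: waits 132, runs 132→134
Sum = 0+24+45+64+82+98+113+126+132 = 684.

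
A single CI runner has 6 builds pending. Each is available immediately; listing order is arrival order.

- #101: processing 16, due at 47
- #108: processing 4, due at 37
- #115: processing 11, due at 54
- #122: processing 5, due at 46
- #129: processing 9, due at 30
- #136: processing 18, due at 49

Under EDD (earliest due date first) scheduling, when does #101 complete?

34

EDD (increasing due date): #129 #108 #122 #101 #136 #115.
#129: 0→9
#108: 9→13
#122: 13→18
#101: 18→34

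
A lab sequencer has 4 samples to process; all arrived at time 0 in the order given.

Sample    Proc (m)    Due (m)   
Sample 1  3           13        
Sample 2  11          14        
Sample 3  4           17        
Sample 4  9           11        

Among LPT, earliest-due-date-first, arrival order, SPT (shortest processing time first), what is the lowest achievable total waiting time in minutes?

LPT (decreasing processing time): Sample 2 Sample 4 Sample 3 Sample 1.
Sample 2: waits 0, runs 0→11
Sample 4: waits 11, runs 11→20
Sample 3: waits 20, runs 20→24
Sample 1: waits 24, runs 24→27
Sum = 0+11+20+24 = 55.
EDD (increasing due date): Sample 4 Sample 1 Sample 2 Sample 3.
Sample 4: waits 0, runs 0→9
Sample 1: waits 9, runs 9→12
Sample 2: waits 12, runs 12→23
Sample 3: waits 23, runs 23→27
Sum = 0+9+12+23 = 44.
FIFO (arrival order): Sample 1 Sample 2 Sample 3 Sample 4.
Sample 1: waits 0, runs 0→3
Sample 2: waits 3, runs 3→14
Sample 3: waits 14, runs 14→18
Sample 4: waits 18, runs 18→27
Sum = 0+3+14+18 = 35.
SPT (increasing processing time): Sample 1 Sample 3 Sample 4 Sample 2.
Sample 1: waits 0, runs 0→3
Sample 3: waits 3, runs 3→7
Sample 4: waits 7, runs 7→16
Sample 2: waits 16, runs 16→27
Sum = 0+3+7+16 = 26.
LPT 55, EDD 44, FIFO 35, SPT 26 → minimum 26.

26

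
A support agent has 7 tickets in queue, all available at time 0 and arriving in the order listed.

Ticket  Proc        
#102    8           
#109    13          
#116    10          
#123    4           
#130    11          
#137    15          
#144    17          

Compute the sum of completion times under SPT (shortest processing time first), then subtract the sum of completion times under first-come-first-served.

SPT (increasing processing time): #123 #102 #116 #130 #109 #137 #144.
#123: 0→4
#102: 4→12
#116: 12→22
#130: 22→33
#109: 33→46
#137: 46→61
#144: 61→78
Sum = 4+12+22+33+46+61+78 = 256.
FIFO (arrival order): #102 #109 #116 #123 #130 #137 #144.
#102: 0→8
#109: 8→21
#116: 21→31
#123: 31→35
#130: 35→46
#137: 46→61
#144: 61→78
Sum = 8+21+31+35+46+61+78 = 280.
Difference = 256 − 280 = -24.

-24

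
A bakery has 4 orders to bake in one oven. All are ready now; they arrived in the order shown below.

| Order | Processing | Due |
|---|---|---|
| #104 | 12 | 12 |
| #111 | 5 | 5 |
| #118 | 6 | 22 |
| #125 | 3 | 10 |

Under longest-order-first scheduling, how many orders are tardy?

2

LPT (decreasing processing time): #104 #118 #111 #125.
#104: 0→12, due 12, tardiness 0
#118: 12→18, due 22, tardiness 0
#111: 18→23, due 5, tardiness 18
#125: 23→26, due 10, tardiness 16
Late orders: 2.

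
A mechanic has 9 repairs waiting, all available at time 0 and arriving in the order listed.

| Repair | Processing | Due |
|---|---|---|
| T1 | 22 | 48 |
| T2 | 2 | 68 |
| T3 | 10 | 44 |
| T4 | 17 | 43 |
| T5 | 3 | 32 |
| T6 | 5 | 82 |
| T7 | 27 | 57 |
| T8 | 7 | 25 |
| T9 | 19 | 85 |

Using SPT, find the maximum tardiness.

55

SPT (increasing processing time): T2 T5 T6 T8 T3 T4 T9 T1 T7.
T2: 0→2, due 68, tardiness 0
T5: 2→5, due 32, tardiness 0
T6: 5→10, due 82, tardiness 0
T8: 10→17, due 25, tardiness 0
T3: 17→27, due 44, tardiness 0
T4: 27→44, due 43, tardiness 1
T9: 44→63, due 85, tardiness 0
T1: 63→85, due 48, tardiness 37
T7: 85→112, due 57, tardiness 55
Maximum = 55.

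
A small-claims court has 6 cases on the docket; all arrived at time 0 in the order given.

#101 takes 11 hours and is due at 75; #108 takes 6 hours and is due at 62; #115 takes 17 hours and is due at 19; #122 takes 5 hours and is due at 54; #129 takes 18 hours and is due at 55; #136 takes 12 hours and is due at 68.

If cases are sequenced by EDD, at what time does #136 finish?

EDD (increasing due date): #115 #122 #129 #108 #136 #101.
#115: 0→17
#122: 17→22
#129: 22→40
#108: 40→46
#136: 46→58

58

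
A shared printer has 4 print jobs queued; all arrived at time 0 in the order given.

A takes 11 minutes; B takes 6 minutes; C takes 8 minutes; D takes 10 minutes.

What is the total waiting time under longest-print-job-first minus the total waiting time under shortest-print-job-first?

17

LPT (decreasing processing time): A D C B.
A: waits 0, runs 0→11
D: waits 11, runs 11→21
C: waits 21, runs 21→29
B: waits 29, runs 29→35
Sum = 0+11+21+29 = 61.
SPT (increasing processing time): B C D A.
B: waits 0, runs 0→6
C: waits 6, runs 6→14
D: waits 14, runs 14→24
A: waits 24, runs 24→35
Sum = 0+6+14+24 = 44.
Difference = 61 − 44 = 17.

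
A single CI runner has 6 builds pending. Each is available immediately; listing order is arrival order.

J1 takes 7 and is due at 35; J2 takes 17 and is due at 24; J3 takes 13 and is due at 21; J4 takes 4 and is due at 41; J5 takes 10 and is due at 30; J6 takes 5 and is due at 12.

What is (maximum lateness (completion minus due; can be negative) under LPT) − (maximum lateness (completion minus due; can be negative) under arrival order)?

LPT (decreasing processing time): J2 J3 J5 J1 J6 J4.
J2: 0→17, due 24, lateness -7
J3: 17→30, due 21, lateness 9
J5: 30→40, due 30, lateness 10
J1: 40→47, due 35, lateness 12
J6: 47→52, due 12, lateness 40
J4: 52→56, due 41, lateness 15
Maximum = 40.
FIFO (arrival order): J1 J2 J3 J4 J5 J6.
J1: 0→7, due 35, lateness -28
J2: 7→24, due 24, lateness 0
J3: 24→37, due 21, lateness 16
J4: 37→41, due 41, lateness 0
J5: 41→51, due 30, lateness 21
J6: 51→56, due 12, lateness 44
Maximum = 44.
Difference = 40 − 44 = -4.

-4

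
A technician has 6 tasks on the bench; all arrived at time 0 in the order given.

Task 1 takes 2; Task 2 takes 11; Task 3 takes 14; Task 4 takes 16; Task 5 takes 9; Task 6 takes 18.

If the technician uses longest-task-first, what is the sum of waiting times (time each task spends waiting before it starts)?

LPT (decreasing processing time): Task 6 Task 4 Task 3 Task 2 Task 5 Task 1.
Task 6: waits 0, runs 0→18
Task 4: waits 18, runs 18→34
Task 3: waits 34, runs 34→48
Task 2: waits 48, runs 48→59
Task 5: waits 59, runs 59→68
Task 1: waits 68, runs 68→70
Sum = 0+18+34+48+59+68 = 227.

227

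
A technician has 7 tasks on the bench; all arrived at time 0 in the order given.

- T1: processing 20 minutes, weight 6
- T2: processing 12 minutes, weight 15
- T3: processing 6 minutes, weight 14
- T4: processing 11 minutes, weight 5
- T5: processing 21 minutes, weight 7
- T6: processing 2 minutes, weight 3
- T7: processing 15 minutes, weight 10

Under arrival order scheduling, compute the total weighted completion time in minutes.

2953

FIFO (arrival order): T1 T2 T3 T4 T5 T6 T7.
T1: finishes 20, weight 6, w·C = 120
T2: finishes 32, weight 15, w·C = 480
T3: finishes 38, weight 14, w·C = 532
T4: finishes 49, weight 5, w·C = 245
T5: finishes 70, weight 7, w·C = 490
T6: finishes 72, weight 3, w·C = 216
T7: finishes 87, weight 10, w·C = 870
Sum = 120+480+532+245+490+216+870 = 2953.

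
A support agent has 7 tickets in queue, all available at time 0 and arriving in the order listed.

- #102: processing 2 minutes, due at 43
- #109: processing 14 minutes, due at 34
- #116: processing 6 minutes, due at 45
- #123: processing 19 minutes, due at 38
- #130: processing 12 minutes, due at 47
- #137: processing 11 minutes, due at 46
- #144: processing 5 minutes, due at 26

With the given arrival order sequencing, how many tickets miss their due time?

FIFO (arrival order): #102 #109 #116 #123 #130 #137 #144.
#102: 0→2, due 43, tardiness 0
#109: 2→16, due 34, tardiness 0
#116: 16→22, due 45, tardiness 0
#123: 22→41, due 38, tardiness 3
#130: 41→53, due 47, tardiness 6
#137: 53→64, due 46, tardiness 18
#144: 64→69, due 26, tardiness 43
Late tickets: 4.

4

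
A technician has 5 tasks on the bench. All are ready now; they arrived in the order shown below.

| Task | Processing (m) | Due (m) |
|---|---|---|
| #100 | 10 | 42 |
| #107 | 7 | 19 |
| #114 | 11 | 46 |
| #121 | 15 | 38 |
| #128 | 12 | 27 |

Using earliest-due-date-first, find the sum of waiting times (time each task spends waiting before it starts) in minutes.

EDD (increasing due date): #107 #128 #121 #100 #114.
#107: waits 0, runs 0→7
#128: waits 7, runs 7→19
#121: waits 19, runs 19→34
#100: waits 34, runs 34→44
#114: waits 44, runs 44→55
Sum = 0+7+19+34+44 = 104.

104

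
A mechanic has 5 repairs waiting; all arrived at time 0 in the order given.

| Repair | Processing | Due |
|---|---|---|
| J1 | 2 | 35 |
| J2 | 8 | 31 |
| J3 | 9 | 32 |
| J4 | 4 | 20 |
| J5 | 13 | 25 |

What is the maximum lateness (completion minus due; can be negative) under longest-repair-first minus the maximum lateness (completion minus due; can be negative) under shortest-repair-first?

3

LPT (decreasing processing time): J5 J3 J2 J4 J1.
J5: 0→13, due 25, lateness -12
J3: 13→22, due 32, lateness -10
J2: 22→30, due 31, lateness -1
J4: 30→34, due 20, lateness 14
J1: 34→36, due 35, lateness 1
Maximum = 14.
SPT (increasing processing time): J1 J4 J2 J3 J5.
J1: 0→2, due 35, lateness -33
J4: 2→6, due 20, lateness -14
J2: 6→14, due 31, lateness -17
J3: 14→23, due 32, lateness -9
J5: 23→36, due 25, lateness 11
Maximum = 11.
Difference = 14 − 11 = 3.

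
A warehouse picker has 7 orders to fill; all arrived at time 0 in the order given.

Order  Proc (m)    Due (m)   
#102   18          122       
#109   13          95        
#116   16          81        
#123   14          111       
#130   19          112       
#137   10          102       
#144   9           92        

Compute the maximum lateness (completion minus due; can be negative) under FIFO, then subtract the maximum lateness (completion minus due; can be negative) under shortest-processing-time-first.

20

FIFO (arrival order): #102 #109 #116 #123 #130 #137 #144.
#102: 0→18, due 122, lateness -104
#109: 18→31, due 95, lateness -64
#116: 31→47, due 81, lateness -34
#123: 47→61, due 111, lateness -50
#130: 61→80, due 112, lateness -32
#137: 80→90, due 102, lateness -12
#144: 90→99, due 92, lateness 7
Maximum = 7.
SPT (increasing processing time): #144 #137 #109 #123 #116 #102 #130.
#144: 0→9, due 92, lateness -83
#137: 9→19, due 102, lateness -83
#109: 19→32, due 95, lateness -63
#123: 32→46, due 111, lateness -65
#116: 46→62, due 81, lateness -19
#102: 62→80, due 122, lateness -42
#130: 80→99, due 112, lateness -13
Maximum = -13.
Difference = 7 − -13 = 20.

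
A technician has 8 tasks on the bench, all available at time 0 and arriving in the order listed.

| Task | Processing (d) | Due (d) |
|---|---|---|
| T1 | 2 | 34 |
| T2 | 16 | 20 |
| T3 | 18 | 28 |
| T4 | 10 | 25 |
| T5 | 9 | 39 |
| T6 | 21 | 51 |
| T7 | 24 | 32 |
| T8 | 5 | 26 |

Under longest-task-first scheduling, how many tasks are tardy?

LPT (decreasing processing time): T7 T6 T3 T2 T4 T5 T8 T1.
T7: 0→24, due 32, tardiness 0
T6: 24→45, due 51, tardiness 0
T3: 45→63, due 28, tardiness 35
T2: 63→79, due 20, tardiness 59
T4: 79→89, due 25, tardiness 64
T5: 89→98, due 39, tardiness 59
T8: 98→103, due 26, tardiness 77
T1: 103→105, due 34, tardiness 71
Late tasks: 6.

6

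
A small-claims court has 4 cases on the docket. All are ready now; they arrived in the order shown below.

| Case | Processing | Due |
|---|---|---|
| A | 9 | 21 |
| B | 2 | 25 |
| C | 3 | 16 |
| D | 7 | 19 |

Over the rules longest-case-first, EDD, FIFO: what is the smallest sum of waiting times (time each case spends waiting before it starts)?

LPT (decreasing processing time): A D C B.
A: waits 0, runs 0→9
D: waits 9, runs 9→16
C: waits 16, runs 16→19
B: waits 19, runs 19→21
Sum = 0+9+16+19 = 44.
EDD (increasing due date): C D A B.
C: waits 0, runs 0→3
D: waits 3, runs 3→10
A: waits 10, runs 10→19
B: waits 19, runs 19→21
Sum = 0+3+10+19 = 32.
FIFO (arrival order): A B C D.
A: waits 0, runs 0→9
B: waits 9, runs 9→11
C: waits 11, runs 11→14
D: waits 14, runs 14→21
Sum = 0+9+11+14 = 34.
LPT 44, EDD 32, FIFO 34 → minimum 32.

32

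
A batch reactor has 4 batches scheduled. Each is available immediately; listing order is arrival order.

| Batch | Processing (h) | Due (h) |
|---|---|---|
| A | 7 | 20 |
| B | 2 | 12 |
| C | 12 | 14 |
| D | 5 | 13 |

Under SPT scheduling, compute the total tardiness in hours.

12

SPT (increasing processing time): B D A C.
B: 0→2, due 12, tardiness 0
D: 2→7, due 13, tardiness 0
A: 7→14, due 20, tardiness 0
C: 14→26, due 14, tardiness 12
Sum = 0+0+0+12 = 12.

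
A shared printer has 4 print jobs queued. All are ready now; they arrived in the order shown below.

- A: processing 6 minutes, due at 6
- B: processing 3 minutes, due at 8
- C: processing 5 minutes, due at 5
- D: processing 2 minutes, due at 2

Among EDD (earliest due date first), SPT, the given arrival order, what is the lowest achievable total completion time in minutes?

EDD (increasing due date): D C A B.
D: 0→2
C: 2→7
A: 7→13
B: 13→16
Sum = 2+7+13+16 = 38.
SPT (increasing processing time): D B C A.
D: 0→2
B: 2→5
C: 5→10
A: 10→16
Sum = 2+5+10+16 = 33.
FIFO (arrival order): A B C D.
A: 0→6
B: 6→9
C: 9→14
D: 14→16
Sum = 6+9+14+16 = 45.
EDD 38, SPT 33, FIFO 45 → minimum 33.

33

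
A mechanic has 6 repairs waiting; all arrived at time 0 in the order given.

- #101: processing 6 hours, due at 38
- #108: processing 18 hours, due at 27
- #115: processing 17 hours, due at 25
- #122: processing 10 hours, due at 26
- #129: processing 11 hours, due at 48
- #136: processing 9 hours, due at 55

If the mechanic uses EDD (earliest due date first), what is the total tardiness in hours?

62

EDD (increasing due date): #115 #122 #108 #101 #129 #136.
#115: 0→17, due 25, tardiness 0
#122: 17→27, due 26, tardiness 1
#108: 27→45, due 27, tardiness 18
#101: 45→51, due 38, tardiness 13
#129: 51→62, due 48, tardiness 14
#136: 62→71, due 55, tardiness 16
Sum = 0+1+18+13+14+16 = 62.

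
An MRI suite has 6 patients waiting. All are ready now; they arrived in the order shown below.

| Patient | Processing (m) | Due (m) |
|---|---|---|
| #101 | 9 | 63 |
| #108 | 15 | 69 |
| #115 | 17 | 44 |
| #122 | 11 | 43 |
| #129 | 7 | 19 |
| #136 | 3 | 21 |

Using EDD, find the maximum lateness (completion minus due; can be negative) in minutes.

-6

EDD (increasing due date): #129 #136 #122 #115 #101 #108.
#129: 0→7, due 19, lateness -12
#136: 7→10, due 21, lateness -11
#122: 10→21, due 43, lateness -22
#115: 21→38, due 44, lateness -6
#101: 38→47, due 63, lateness -16
#108: 47→62, due 69, lateness -7
Maximum = -6.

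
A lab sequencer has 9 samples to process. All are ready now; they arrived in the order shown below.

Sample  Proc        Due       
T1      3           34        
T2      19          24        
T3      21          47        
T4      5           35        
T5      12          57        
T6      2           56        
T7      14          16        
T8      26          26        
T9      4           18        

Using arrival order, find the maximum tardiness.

88

FIFO (arrival order): T1 T2 T3 T4 T5 T6 T7 T8 T9.
T1: 0→3, due 34, tardiness 0
T2: 3→22, due 24, tardiness 0
T3: 22→43, due 47, tardiness 0
T4: 43→48, due 35, tardiness 13
T5: 48→60, due 57, tardiness 3
T6: 60→62, due 56, tardiness 6
T7: 62→76, due 16, tardiness 60
T8: 76→102, due 26, tardiness 76
T9: 102→106, due 18, tardiness 88
Maximum = 88.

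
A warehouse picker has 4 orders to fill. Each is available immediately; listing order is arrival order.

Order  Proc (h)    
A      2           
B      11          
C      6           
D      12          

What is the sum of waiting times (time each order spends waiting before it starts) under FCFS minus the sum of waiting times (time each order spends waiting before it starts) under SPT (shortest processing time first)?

FIFO (arrival order): A B C D.
A: waits 0, runs 0→2
B: waits 2, runs 2→13
C: waits 13, runs 13→19
D: waits 19, runs 19→31
Sum = 0+2+13+19 = 34.
SPT (increasing processing time): A C B D.
A: waits 0, runs 0→2
C: waits 2, runs 2→8
B: waits 8, runs 8→19
D: waits 19, runs 19→31
Sum = 0+2+8+19 = 29.
Difference = 34 − 29 = 5.

5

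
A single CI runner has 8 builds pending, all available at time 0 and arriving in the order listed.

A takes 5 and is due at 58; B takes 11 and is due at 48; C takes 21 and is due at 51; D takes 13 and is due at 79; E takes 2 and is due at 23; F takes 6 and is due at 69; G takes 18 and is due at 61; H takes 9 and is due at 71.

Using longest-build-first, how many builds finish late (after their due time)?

LPT (decreasing processing time): C G D B H F A E.
C: 0→21, due 51, tardiness 0
G: 21→39, due 61, tardiness 0
D: 39→52, due 79, tardiness 0
B: 52→63, due 48, tardiness 15
H: 63→72, due 71, tardiness 1
F: 72→78, due 69, tardiness 9
A: 78→83, due 58, tardiness 25
E: 83→85, due 23, tardiness 62
Late builds: 5.

5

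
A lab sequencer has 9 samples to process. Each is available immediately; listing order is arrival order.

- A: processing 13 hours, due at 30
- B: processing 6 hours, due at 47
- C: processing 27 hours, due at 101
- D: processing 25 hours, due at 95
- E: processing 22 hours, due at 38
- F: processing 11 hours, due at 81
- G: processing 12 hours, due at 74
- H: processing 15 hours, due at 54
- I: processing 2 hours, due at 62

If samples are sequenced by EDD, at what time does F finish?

EDD (increasing due date): A E B H I G F D C.
A: 0→13
E: 13→35
B: 35→41
H: 41→56
I: 56→58
G: 58→70
F: 70→81

81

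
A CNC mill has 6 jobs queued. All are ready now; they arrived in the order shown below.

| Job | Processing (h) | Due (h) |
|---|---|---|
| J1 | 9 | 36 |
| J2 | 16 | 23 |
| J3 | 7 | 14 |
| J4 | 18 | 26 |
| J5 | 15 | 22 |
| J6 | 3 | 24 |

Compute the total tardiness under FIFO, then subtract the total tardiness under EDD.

FIFO (arrival order): J1 J2 J3 J4 J5 J6.
J1: 0→9, due 36, tardiness 0
J2: 9→25, due 23, tardiness 2
J3: 25→32, due 14, tardiness 18
J4: 32→50, due 26, tardiness 24
J5: 50→65, due 22, tardiness 43
J6: 65→68, due 24, tardiness 44
Sum = 0+2+18+24+43+44 = 131.
EDD (increasing due date): J3 J5 J2 J6 J4 J1.
J3: 0→7, due 14, tardiness 0
J5: 7→22, due 22, tardiness 0
J2: 22→38, due 23, tardiness 15
J6: 38→41, due 24, tardiness 17
J4: 41→59, due 26, tardiness 33
J1: 59→68, due 36, tardiness 32
Sum = 0+0+15+17+33+32 = 97.
Difference = 131 − 97 = 34.

34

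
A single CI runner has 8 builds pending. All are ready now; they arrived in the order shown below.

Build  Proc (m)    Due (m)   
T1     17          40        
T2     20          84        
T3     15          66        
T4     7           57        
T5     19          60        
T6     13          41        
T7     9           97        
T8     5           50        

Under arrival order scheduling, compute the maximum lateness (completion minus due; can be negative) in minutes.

55

FIFO (arrival order): T1 T2 T3 T4 T5 T6 T7 T8.
T1: 0→17, due 40, lateness -23
T2: 17→37, due 84, lateness -47
T3: 37→52, due 66, lateness -14
T4: 52→59, due 57, lateness 2
T5: 59→78, due 60, lateness 18
T6: 78→91, due 41, lateness 50
T7: 91→100, due 97, lateness 3
T8: 100→105, due 50, lateness 55
Maximum = 55.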